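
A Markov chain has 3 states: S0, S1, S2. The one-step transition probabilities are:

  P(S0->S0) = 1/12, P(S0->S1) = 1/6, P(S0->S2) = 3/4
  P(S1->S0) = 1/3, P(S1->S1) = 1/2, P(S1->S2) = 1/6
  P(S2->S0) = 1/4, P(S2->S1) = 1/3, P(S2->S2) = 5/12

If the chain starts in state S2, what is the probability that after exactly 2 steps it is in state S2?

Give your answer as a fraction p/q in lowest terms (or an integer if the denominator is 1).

Computing P^2 by repeated multiplication:
P^1 =
  S0: [1/12, 1/6, 3/4]
  S1: [1/3, 1/2, 1/6]
  S2: [1/4, 1/3, 5/12]
P^2 =
  S0: [1/4, 25/72, 29/72]
  S1: [17/72, 13/36, 29/72]
  S2: [17/72, 25/72, 5/12]

(P^2)[S2 -> S2] = 5/12

Answer: 5/12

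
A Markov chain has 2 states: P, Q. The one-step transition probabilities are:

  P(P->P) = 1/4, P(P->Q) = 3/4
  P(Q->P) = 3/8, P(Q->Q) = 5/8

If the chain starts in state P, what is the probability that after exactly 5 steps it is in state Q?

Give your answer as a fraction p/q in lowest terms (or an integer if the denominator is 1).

Answer: 10923/16384

Derivation:
Computing P^5 by repeated multiplication:
P^1 =
  P: [1/4, 3/4]
  Q: [3/8, 5/8]
P^2 =
  P: [11/32, 21/32]
  Q: [21/64, 43/64]
P^3 =
  P: [85/256, 171/256]
  Q: [171/512, 341/512]
P^4 =
  P: [683/2048, 1365/2048]
  Q: [1365/4096, 2731/4096]
P^5 =
  P: [5461/16384, 10923/16384]
  Q: [10923/32768, 21845/32768]

(P^5)[P -> Q] = 10923/16384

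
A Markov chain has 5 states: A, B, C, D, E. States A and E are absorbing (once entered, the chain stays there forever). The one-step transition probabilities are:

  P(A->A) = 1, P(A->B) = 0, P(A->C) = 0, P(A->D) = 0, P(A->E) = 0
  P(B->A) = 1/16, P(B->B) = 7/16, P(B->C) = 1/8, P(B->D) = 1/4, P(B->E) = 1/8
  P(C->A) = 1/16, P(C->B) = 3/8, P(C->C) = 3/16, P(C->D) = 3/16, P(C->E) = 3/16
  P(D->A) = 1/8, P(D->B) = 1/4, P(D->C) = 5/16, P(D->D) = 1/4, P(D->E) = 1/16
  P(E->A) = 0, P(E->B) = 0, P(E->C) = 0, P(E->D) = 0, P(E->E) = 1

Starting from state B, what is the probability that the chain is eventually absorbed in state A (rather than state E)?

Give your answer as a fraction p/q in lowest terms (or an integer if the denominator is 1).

Answer: 301/773

Derivation:
Let a_i = P(absorbed in A | start in state i).
Boundary conditions: a_A = 1, a_E = 0.
For each transient state i, a_i = sum_j P(i->j) * a_j:
  a_B = 1/16*a_A + 7/16*a_B + 1/8*a_C + 1/4*a_D + 1/8*a_E
  a_C = 1/16*a_A + 3/8*a_B + 3/16*a_C + 3/16*a_D + 3/16*a_E
  a_D = 1/8*a_A + 1/4*a_B + 5/16*a_C + 1/4*a_D + 1/16*a_E

Substituting a_A = 1 and a_E = 0, rearrange to (I - Q) a = r where r[i] = P(i -> A):
  [9/16, -1/8, -1/4] . (a_B, a_C, a_D) = 1/16
  [-3/8, 13/16, -3/16] . (a_B, a_C, a_D) = 1/16
  [-1/4, -5/16, 3/4] . (a_B, a_C, a_D) = 1/8

Solving yields:
  a_B = 301/773
  a_C = 278/773
  a_D = 345/773

Starting state is B, so the absorption probability is a_B = 301/773.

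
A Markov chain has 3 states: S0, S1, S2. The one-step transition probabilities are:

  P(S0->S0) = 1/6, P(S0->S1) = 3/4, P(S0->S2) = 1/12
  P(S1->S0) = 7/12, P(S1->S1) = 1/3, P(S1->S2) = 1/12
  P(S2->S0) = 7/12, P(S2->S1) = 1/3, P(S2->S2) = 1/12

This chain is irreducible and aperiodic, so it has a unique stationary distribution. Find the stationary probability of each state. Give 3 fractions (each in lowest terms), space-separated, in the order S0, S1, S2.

Answer: 7/17 103/204 1/12

Derivation:
The stationary distribution satisfies pi = pi * P, i.e.:
  pi_S0 = 1/6*pi_S0 + 7/12*pi_S1 + 7/12*pi_S2
  pi_S1 = 3/4*pi_S0 + 1/3*pi_S1 + 1/3*pi_S2
  pi_S2 = 1/12*pi_S0 + 1/12*pi_S1 + 1/12*pi_S2
with normalization: pi_S0 + pi_S1 + pi_S2 = 1.

Using the first 2 balance equations plus normalization, the linear system A*pi = b is:
  [-5/6, 7/12, 7/12] . pi = 0
  [3/4, -2/3, 1/3] . pi = 0
  [1, 1, 1] . pi = 1

Solving yields:
  pi_S0 = 7/17
  pi_S1 = 103/204
  pi_S2 = 1/12

Verification (pi * P):
  7/17*1/6 + 103/204*7/12 + 1/12*7/12 = 7/17 = pi_S0  (ok)
  7/17*3/4 + 103/204*1/3 + 1/12*1/3 = 103/204 = pi_S1  (ok)
  7/17*1/12 + 103/204*1/12 + 1/12*1/12 = 1/12 = pi_S2  (ok)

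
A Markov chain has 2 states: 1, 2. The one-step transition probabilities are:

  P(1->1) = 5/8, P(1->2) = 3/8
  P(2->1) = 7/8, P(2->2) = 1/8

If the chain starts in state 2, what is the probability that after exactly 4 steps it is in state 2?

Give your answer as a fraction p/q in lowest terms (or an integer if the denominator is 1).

Computing P^4 by repeated multiplication:
P^1 =
  1: [5/8, 3/8]
  2: [7/8, 1/8]
P^2 =
  1: [23/32, 9/32]
  2: [21/32, 11/32]
P^3 =
  1: [89/128, 39/128]
  2: [91/128, 37/128]
P^4 =
  1: [359/512, 153/512]
  2: [357/512, 155/512]

(P^4)[2 -> 2] = 155/512

Answer: 155/512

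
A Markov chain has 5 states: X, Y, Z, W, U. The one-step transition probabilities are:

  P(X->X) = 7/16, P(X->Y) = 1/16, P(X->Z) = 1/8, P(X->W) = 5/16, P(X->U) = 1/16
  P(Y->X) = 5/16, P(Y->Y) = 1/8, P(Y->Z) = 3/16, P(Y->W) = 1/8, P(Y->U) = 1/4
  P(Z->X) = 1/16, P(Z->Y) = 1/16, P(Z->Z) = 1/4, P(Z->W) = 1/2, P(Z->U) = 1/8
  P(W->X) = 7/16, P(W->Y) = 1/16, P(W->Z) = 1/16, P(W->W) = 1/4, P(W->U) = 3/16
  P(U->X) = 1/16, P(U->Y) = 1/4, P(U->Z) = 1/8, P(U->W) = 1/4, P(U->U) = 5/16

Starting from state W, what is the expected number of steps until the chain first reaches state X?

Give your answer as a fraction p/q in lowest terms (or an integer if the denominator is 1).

Let h_i = expected steps to first reach X from state i.
Boundary: h_X = 0.
First-step equations for the other states:
  h_Y = 1 + 5/16*h_X + 1/8*h_Y + 3/16*h_Z + 1/8*h_W + 1/4*h_U
  h_Z = 1 + 1/16*h_X + 1/16*h_Y + 1/4*h_Z + 1/2*h_W + 1/8*h_U
  h_W = 1 + 7/16*h_X + 1/16*h_Y + 1/16*h_Z + 1/4*h_W + 3/16*h_U
  h_U = 1 + 1/16*h_X + 1/4*h_Y + 1/8*h_Z + 1/4*h_W + 5/16*h_U

Substituting h_X = 0 and rearranging gives the linear system (I - Q) h = 1:
  [7/8, -3/16, -1/8, -1/4] . (h_Y, h_Z, h_W, h_U) = 1
  [-1/16, 3/4, -1/2, -1/8] . (h_Y, h_Z, h_W, h_U) = 1
  [-1/16, -1/16, 3/4, -3/16] . (h_Y, h_Z, h_W, h_U) = 1
  [-1/4, -1/8, -1/4, 11/16] . (h_Y, h_Z, h_W, h_U) = 1

Solving yields:
  h_Y = 8848/2185
  h_Z = 10288/2185
  h_W = 7232/2185
  h_U = 10896/2185

Starting state is W, so the expected hitting time is h_W = 7232/2185.

Answer: 7232/2185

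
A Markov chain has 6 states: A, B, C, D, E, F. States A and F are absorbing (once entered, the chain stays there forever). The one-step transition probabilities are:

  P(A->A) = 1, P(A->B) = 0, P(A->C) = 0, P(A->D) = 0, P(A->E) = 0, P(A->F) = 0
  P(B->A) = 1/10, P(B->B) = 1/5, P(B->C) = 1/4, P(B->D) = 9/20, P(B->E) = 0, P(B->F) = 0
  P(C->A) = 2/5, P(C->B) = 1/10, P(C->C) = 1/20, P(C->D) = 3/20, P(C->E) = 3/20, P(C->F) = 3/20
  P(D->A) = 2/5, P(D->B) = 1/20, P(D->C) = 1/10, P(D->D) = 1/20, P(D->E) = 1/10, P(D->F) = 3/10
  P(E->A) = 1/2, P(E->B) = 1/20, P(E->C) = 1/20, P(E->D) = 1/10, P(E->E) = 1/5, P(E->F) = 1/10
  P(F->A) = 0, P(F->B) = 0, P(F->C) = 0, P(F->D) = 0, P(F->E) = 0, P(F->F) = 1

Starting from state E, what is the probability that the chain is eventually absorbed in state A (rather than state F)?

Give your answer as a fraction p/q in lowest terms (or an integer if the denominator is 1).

Let a_i = P(absorbed in A | start in state i).
Boundary conditions: a_A = 1, a_F = 0.
For each transient state i, a_i = sum_j P(i->j) * a_j:
  a_B = 1/10*a_A + 1/5*a_B + 1/4*a_C + 9/20*a_D + 0*a_E + 0*a_F
  a_C = 2/5*a_A + 1/10*a_B + 1/20*a_C + 3/20*a_D + 3/20*a_E + 3/20*a_F
  a_D = 2/5*a_A + 1/20*a_B + 1/10*a_C + 1/20*a_D + 1/10*a_E + 3/10*a_F
  a_E = 1/2*a_A + 1/20*a_B + 1/20*a_C + 1/10*a_D + 1/5*a_E + 1/10*a_F

Substituting a_A = 1 and a_F = 0, rearrange to (I - Q) a = r where r[i] = P(i -> A):
  [4/5, -1/4, -9/20, 0] . (a_B, a_C, a_D, a_E) = 1/10
  [-1/10, 19/20, -3/20, -3/20] . (a_B, a_C, a_D, a_E) = 2/5
  [-1/20, -1/10, 19/20, -1/10] . (a_B, a_C, a_D, a_E) = 2/5
  [-1/20, -1/20, -1/10, 4/5] . (a_B, a_C, a_D, a_E) = 1/2

Solving yields:
  a_B = 3136/4509
  a_C = 3230/4509
  a_D = 8336/13527
  a_E = 10690/13527

Starting state is E, so the absorption probability is a_E = 10690/13527.

Answer: 10690/13527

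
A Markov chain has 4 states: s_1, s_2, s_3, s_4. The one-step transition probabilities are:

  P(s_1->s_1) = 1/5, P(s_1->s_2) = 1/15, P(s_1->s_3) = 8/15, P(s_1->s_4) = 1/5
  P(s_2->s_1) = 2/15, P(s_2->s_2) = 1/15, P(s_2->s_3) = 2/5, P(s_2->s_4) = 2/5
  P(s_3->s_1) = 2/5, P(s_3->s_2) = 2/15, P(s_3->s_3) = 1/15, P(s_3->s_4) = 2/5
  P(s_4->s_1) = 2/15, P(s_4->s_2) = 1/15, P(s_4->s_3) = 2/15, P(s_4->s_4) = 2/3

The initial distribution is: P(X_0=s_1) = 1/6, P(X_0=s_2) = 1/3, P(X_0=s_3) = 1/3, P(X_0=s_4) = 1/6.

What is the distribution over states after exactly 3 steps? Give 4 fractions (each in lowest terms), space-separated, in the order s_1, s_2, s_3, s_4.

Answer: 4253/20250 832/10125 2312/10125 9709/20250

Derivation:
Propagating the distribution step by step (d_{t+1} = d_t * P):
d_0 = (s_1=1/6, s_2=1/3, s_3=1/3, s_4=1/6)
  d_1[s_1] = 1/6*1/5 + 1/3*2/15 + 1/3*2/5 + 1/6*2/15 = 7/30
  d_1[s_2] = 1/6*1/15 + 1/3*1/15 + 1/3*2/15 + 1/6*1/15 = 4/45
  d_1[s_3] = 1/6*8/15 + 1/3*2/5 + 1/3*1/15 + 1/6*2/15 = 4/15
  d_1[s_4] = 1/6*1/5 + 1/3*2/5 + 1/3*2/5 + 1/6*2/3 = 37/90
d_1 = (s_1=7/30, s_2=4/45, s_3=4/15, s_4=37/90)
  d_2[s_1] = 7/30*1/5 + 4/45*2/15 + 4/15*2/5 + 37/90*2/15 = 11/50
  d_2[s_2] = 7/30*1/15 + 4/45*1/15 + 4/15*2/15 + 37/90*1/15 = 19/225
  d_2[s_3] = 7/30*8/15 + 4/45*2/5 + 4/15*1/15 + 37/90*2/15 = 157/675
  d_2[s_4] = 7/30*1/5 + 4/45*2/5 + 4/15*2/5 + 37/90*2/3 = 25/54
d_2 = (s_1=11/50, s_2=19/225, s_3=157/675, s_4=25/54)
  d_3[s_1] = 11/50*1/5 + 19/225*2/15 + 157/675*2/5 + 25/54*2/15 = 4253/20250
  d_3[s_2] = 11/50*1/15 + 19/225*1/15 + 157/675*2/15 + 25/54*1/15 = 832/10125
  d_3[s_3] = 11/50*8/15 + 19/225*2/5 + 157/675*1/15 + 25/54*2/15 = 2312/10125
  d_3[s_4] = 11/50*1/5 + 19/225*2/5 + 157/675*2/5 + 25/54*2/3 = 9709/20250
d_3 = (s_1=4253/20250, s_2=832/10125, s_3=2312/10125, s_4=9709/20250)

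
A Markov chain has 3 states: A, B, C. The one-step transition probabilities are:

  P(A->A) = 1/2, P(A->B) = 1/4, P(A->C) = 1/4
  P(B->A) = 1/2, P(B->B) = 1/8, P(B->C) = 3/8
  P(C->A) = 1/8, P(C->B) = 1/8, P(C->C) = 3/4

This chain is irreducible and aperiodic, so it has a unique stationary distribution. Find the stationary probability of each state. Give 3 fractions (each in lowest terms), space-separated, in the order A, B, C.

The stationary distribution satisfies pi = pi * P, i.e.:
  pi_A = 1/2*pi_A + 1/2*pi_B + 1/8*pi_C
  pi_B = 1/4*pi_A + 1/8*pi_B + 1/8*pi_C
  pi_C = 1/4*pi_A + 3/8*pi_B + 3/4*pi_C
with normalization: pi_A + pi_B + pi_C = 1.

Using the first 2 balance equations plus normalization, the linear system A*pi = b is:
  [-1/2, 1/2, 1/8] . pi = 0
  [1/4, -7/8, 1/8] . pi = 0
  [1, 1, 1] . pi = 1

Solving yields:
  pi_A = 11/37
  pi_B = 6/37
  pi_C = 20/37

Verification (pi * P):
  11/37*1/2 + 6/37*1/2 + 20/37*1/8 = 11/37 = pi_A  (ok)
  11/37*1/4 + 6/37*1/8 + 20/37*1/8 = 6/37 = pi_B  (ok)
  11/37*1/4 + 6/37*3/8 + 20/37*3/4 = 20/37 = pi_C  (ok)

Answer: 11/37 6/37 20/37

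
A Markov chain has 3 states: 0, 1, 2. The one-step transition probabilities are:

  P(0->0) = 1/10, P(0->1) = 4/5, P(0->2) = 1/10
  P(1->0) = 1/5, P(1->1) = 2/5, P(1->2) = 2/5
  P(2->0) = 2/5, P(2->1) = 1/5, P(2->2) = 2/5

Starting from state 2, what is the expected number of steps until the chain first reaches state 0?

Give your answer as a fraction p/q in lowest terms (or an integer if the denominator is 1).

Answer: 20/7

Derivation:
Let h_i = expected steps to first reach 0 from state i.
Boundary: h_0 = 0.
First-step equations for the other states:
  h_1 = 1 + 1/5*h_0 + 2/5*h_1 + 2/5*h_2
  h_2 = 1 + 2/5*h_0 + 1/5*h_1 + 2/5*h_2

Substituting h_0 = 0 and rearranging gives the linear system (I - Q) h = 1:
  [3/5, -2/5] . (h_1, h_2) = 1
  [-1/5, 3/5] . (h_1, h_2) = 1

Solving yields:
  h_1 = 25/7
  h_2 = 20/7

Starting state is 2, so the expected hitting time is h_2 = 20/7.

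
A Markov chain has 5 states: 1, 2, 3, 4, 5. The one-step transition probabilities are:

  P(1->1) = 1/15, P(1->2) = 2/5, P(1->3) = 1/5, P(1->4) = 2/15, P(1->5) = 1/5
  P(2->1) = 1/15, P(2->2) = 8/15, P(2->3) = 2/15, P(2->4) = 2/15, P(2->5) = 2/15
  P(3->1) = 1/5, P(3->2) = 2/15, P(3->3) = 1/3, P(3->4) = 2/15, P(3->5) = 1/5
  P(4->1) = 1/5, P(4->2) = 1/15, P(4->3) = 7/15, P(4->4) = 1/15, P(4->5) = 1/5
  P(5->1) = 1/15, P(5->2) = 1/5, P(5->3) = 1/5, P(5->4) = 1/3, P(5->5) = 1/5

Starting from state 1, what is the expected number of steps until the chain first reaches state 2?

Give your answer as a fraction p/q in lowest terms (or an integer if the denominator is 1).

Answer: 5200/1201

Derivation:
Let h_i = expected steps to first reach 2 from state i.
Boundary: h_2 = 0.
First-step equations for the other states:
  h_1 = 1 + 1/15*h_1 + 2/5*h_2 + 1/5*h_3 + 2/15*h_4 + 1/5*h_5
  h_3 = 1 + 1/5*h_1 + 2/15*h_2 + 1/3*h_3 + 2/15*h_4 + 1/5*h_5
  h_4 = 1 + 1/5*h_1 + 1/15*h_2 + 7/15*h_3 + 1/15*h_4 + 1/5*h_5
  h_5 = 1 + 1/15*h_1 + 1/5*h_2 + 1/5*h_3 + 1/3*h_4 + 1/5*h_5

Substituting h_2 = 0 and rearranging gives the linear system (I - Q) h = 1:
  [14/15, -1/5, -2/15, -1/5] . (h_1, h_3, h_4, h_5) = 1
  [-1/5, 2/3, -2/15, -1/5] . (h_1, h_3, h_4, h_5) = 1
  [-1/5, -7/15, 14/15, -1/5] . (h_1, h_3, h_4, h_5) = 1
  [-1/15, -1/5, -1/3, 4/5] . (h_1, h_3, h_4, h_5) = 1

Solving yields:
  h_1 = 5200/1201
  h_3 = 6800/1201
  h_4 = 7225/1201
  h_5 = 6645/1201

Starting state is 1, so the expected hitting time is h_1 = 5200/1201.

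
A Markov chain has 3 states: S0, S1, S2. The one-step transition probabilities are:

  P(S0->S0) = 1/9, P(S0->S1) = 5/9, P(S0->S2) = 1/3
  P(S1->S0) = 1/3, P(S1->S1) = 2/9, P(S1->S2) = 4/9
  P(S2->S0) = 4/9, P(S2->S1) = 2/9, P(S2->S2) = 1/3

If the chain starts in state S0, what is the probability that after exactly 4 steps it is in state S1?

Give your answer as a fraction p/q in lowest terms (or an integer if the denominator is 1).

Answer: 235/729

Derivation:
Computing P^4 by repeated multiplication:
P^1 =
  S0: [1/9, 5/9, 1/3]
  S1: [1/3, 2/9, 4/9]
  S2: [4/9, 2/9, 1/3]
P^2 =
  S0: [28/81, 7/27, 32/81]
  S1: [25/81, 1/3, 29/81]
  S2: [22/81, 10/27, 29/81]
P^3 =
  S0: [73/243, 82/243, 88/243]
  S1: [74/243, 79/243, 10/27]
  S2: [76/243, 76/243, 91/243]
P^4 =
  S0: [671/2187, 235/729, 811/2187]
  S1: [671/2187, 236/729, 808/2187]
  S2: [668/2187, 238/729, 805/2187]

(P^4)[S0 -> S1] = 235/729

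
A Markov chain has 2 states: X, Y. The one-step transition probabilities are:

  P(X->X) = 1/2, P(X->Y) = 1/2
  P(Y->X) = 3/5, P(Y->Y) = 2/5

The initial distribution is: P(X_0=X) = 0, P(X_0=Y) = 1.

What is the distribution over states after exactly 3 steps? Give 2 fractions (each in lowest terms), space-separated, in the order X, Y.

Answer: 273/500 227/500

Derivation:
Propagating the distribution step by step (d_{t+1} = d_t * P):
d_0 = (X=0, Y=1)
  d_1[X] = 0*1/2 + 1*3/5 = 3/5
  d_1[Y] = 0*1/2 + 1*2/5 = 2/5
d_1 = (X=3/5, Y=2/5)
  d_2[X] = 3/5*1/2 + 2/5*3/5 = 27/50
  d_2[Y] = 3/5*1/2 + 2/5*2/5 = 23/50
d_2 = (X=27/50, Y=23/50)
  d_3[X] = 27/50*1/2 + 23/50*3/5 = 273/500
  d_3[Y] = 27/50*1/2 + 23/50*2/5 = 227/500
d_3 = (X=273/500, Y=227/500)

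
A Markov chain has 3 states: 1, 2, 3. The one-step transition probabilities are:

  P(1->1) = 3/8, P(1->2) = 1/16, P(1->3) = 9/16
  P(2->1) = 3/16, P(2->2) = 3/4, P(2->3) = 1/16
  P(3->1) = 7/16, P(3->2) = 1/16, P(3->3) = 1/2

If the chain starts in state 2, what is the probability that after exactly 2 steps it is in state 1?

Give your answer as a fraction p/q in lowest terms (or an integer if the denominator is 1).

Answer: 61/256

Derivation:
Computing P^2 by repeated multiplication:
P^1 =
  1: [3/8, 1/16, 9/16]
  2: [3/16, 3/4, 1/16]
  3: [7/16, 1/16, 1/2]
P^2 =
  1: [51/128, 27/256, 127/256]
  2: [61/256, 37/64, 47/256]
  3: [101/256, 27/256, 1/2]

(P^2)[2 -> 1] = 61/256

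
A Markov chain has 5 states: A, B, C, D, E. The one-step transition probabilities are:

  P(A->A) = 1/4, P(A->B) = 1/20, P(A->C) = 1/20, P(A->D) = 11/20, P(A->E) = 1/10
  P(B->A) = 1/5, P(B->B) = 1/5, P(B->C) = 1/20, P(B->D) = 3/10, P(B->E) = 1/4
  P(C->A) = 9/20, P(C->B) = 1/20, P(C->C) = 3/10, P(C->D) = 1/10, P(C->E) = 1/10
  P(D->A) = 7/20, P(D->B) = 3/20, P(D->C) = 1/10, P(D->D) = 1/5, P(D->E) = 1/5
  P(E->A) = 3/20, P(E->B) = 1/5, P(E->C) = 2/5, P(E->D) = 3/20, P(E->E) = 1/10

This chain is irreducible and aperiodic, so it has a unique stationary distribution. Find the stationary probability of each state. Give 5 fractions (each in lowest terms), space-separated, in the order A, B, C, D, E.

The stationary distribution satisfies pi = pi * P, i.e.:
  pi_A = 1/4*pi_A + 1/5*pi_B + 9/20*pi_C + 7/20*pi_D + 3/20*pi_E
  pi_B = 1/20*pi_A + 1/5*pi_B + 1/20*pi_C + 3/20*pi_D + 1/5*pi_E
  pi_C = 1/20*pi_A + 1/20*pi_B + 3/10*pi_C + 1/10*pi_D + 2/5*pi_E
  pi_D = 11/20*pi_A + 3/10*pi_B + 1/10*pi_C + 1/5*pi_D + 3/20*pi_E
  pi_E = 1/10*pi_A + 1/4*pi_B + 1/10*pi_C + 1/5*pi_D + 1/10*pi_E
with normalization: pi_A + pi_B + pi_C + pi_D + pi_E = 1.

Using the first 4 balance equations plus normalization, the linear system A*pi = b is:
  [-3/4, 1/5, 9/20, 7/20, 3/20] . pi = 0
  [1/20, -4/5, 1/20, 3/20, 1/5] . pi = 0
  [1/20, 1/20, -7/10, 1/10, 2/5] . pi = 0
  [11/20, 3/10, 1/10, -4/5, 3/20] . pi = 0
  [1, 1, 1, 1, 1] . pi = 1

Solving yields:
  pi_A = 7127/24634
  pi_B = 2929/24634
  pi_C = 7615/49268
  pi_D = 14305/49268
  pi_E = 1809/12317

Verification (pi * P):
  7127/24634*1/4 + 2929/24634*1/5 + 7615/49268*9/20 + 14305/49268*7/20 + 1809/12317*3/20 = 7127/24634 = pi_A  (ok)
  7127/24634*1/20 + 2929/24634*1/5 + 7615/49268*1/20 + 14305/49268*3/20 + 1809/12317*1/5 = 2929/24634 = pi_B  (ok)
  7127/24634*1/20 + 2929/24634*1/20 + 7615/49268*3/10 + 14305/49268*1/10 + 1809/12317*2/5 = 7615/49268 = pi_C  (ok)
  7127/24634*11/20 + 2929/24634*3/10 + 7615/49268*1/10 + 14305/49268*1/5 + 1809/12317*3/20 = 14305/49268 = pi_D  (ok)
  7127/24634*1/10 + 2929/24634*1/4 + 7615/49268*1/10 + 14305/49268*1/5 + 1809/12317*1/10 = 1809/12317 = pi_E  (ok)

Answer: 7127/24634 2929/24634 7615/49268 14305/49268 1809/12317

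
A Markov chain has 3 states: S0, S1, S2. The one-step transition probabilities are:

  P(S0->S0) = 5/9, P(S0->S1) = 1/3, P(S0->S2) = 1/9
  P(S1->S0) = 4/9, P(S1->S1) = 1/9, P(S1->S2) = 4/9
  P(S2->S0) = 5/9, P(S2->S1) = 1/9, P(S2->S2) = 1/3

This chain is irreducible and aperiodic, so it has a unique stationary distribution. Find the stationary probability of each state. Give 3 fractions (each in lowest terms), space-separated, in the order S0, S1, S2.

Answer: 44/83 19/83 20/83

Derivation:
The stationary distribution satisfies pi = pi * P, i.e.:
  pi_S0 = 5/9*pi_S0 + 4/9*pi_S1 + 5/9*pi_S2
  pi_S1 = 1/3*pi_S0 + 1/9*pi_S1 + 1/9*pi_S2
  pi_S2 = 1/9*pi_S0 + 4/9*pi_S1 + 1/3*pi_S2
with normalization: pi_S0 + pi_S1 + pi_S2 = 1.

Using the first 2 balance equations plus normalization, the linear system A*pi = b is:
  [-4/9, 4/9, 5/9] . pi = 0
  [1/3, -8/9, 1/9] . pi = 0
  [1, 1, 1] . pi = 1

Solving yields:
  pi_S0 = 44/83
  pi_S1 = 19/83
  pi_S2 = 20/83

Verification (pi * P):
  44/83*5/9 + 19/83*4/9 + 20/83*5/9 = 44/83 = pi_S0  (ok)
  44/83*1/3 + 19/83*1/9 + 20/83*1/9 = 19/83 = pi_S1  (ok)
  44/83*1/9 + 19/83*4/9 + 20/83*1/3 = 20/83 = pi_S2  (ok)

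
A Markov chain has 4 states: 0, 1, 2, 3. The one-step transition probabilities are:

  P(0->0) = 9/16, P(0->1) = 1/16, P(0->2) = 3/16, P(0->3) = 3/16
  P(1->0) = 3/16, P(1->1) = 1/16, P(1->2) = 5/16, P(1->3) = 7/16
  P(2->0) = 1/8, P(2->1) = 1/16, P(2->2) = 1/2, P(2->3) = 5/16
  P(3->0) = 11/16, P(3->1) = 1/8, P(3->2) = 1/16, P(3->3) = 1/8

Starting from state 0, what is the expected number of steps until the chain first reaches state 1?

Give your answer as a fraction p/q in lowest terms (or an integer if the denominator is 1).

Let h_i = expected steps to first reach 1 from state i.
Boundary: h_1 = 0.
First-step equations for the other states:
  h_0 = 1 + 9/16*h_0 + 1/16*h_1 + 3/16*h_2 + 3/16*h_3
  h_2 = 1 + 1/8*h_0 + 1/16*h_1 + 1/2*h_2 + 5/16*h_3
  h_3 = 1 + 11/16*h_0 + 1/8*h_1 + 1/16*h_2 + 1/8*h_3

Substituting h_1 = 0 and rearranging gives the linear system (I - Q) h = 1:
  [7/16, -3/16, -3/16] . (h_0, h_2, h_3) = 1
  [-1/8, 1/2, -5/16] . (h_0, h_2, h_3) = 1
  [-11/16, -1/16, 7/8] . (h_0, h_2, h_3) = 1

Solving yields:
  h_0 = 1528/115
  h_2 = 1512/115
  h_3 = 288/23

Starting state is 0, so the expected hitting time is h_0 = 1528/115.

Answer: 1528/115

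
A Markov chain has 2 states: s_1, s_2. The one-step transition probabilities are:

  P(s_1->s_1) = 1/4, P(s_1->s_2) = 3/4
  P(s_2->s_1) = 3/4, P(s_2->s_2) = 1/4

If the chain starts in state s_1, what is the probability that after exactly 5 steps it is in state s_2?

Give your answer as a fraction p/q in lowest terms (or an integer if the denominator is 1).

Computing P^5 by repeated multiplication:
P^1 =
  s_1: [1/4, 3/4]
  s_2: [3/4, 1/4]
P^2 =
  s_1: [5/8, 3/8]
  s_2: [3/8, 5/8]
P^3 =
  s_1: [7/16, 9/16]
  s_2: [9/16, 7/16]
P^4 =
  s_1: [17/32, 15/32]
  s_2: [15/32, 17/32]
P^5 =
  s_1: [31/64, 33/64]
  s_2: [33/64, 31/64]

(P^5)[s_1 -> s_2] = 33/64

Answer: 33/64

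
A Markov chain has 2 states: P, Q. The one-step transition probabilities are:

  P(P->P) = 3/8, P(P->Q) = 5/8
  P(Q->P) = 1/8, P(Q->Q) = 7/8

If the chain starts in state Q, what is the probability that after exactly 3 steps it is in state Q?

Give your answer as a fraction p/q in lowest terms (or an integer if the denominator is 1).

Computing P^3 by repeated multiplication:
P^1 =
  P: [3/8, 5/8]
  Q: [1/8, 7/8]
P^2 =
  P: [7/32, 25/32]
  Q: [5/32, 27/32]
P^3 =
  P: [23/128, 105/128]
  Q: [21/128, 107/128]

(P^3)[Q -> Q] = 107/128

Answer: 107/128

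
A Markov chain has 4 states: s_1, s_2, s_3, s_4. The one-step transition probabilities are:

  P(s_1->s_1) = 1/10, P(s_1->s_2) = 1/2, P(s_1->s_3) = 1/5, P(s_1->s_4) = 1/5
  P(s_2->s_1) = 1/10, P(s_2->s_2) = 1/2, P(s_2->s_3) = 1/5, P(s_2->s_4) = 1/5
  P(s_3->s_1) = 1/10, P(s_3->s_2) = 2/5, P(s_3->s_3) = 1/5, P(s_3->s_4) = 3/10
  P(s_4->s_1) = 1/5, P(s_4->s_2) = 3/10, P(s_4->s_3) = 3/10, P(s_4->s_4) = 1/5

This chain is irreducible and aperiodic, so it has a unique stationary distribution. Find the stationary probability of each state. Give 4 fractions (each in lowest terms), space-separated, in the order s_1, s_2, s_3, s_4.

Answer: 11/90 13/30 2/9 2/9

Derivation:
The stationary distribution satisfies pi = pi * P, i.e.:
  pi_s_1 = 1/10*pi_s_1 + 1/10*pi_s_2 + 1/10*pi_s_3 + 1/5*pi_s_4
  pi_s_2 = 1/2*pi_s_1 + 1/2*pi_s_2 + 2/5*pi_s_3 + 3/10*pi_s_4
  pi_s_3 = 1/5*pi_s_1 + 1/5*pi_s_2 + 1/5*pi_s_3 + 3/10*pi_s_4
  pi_s_4 = 1/5*pi_s_1 + 1/5*pi_s_2 + 3/10*pi_s_3 + 1/5*pi_s_4
with normalization: pi_s_1 + pi_s_2 + pi_s_3 + pi_s_4 = 1.

Using the first 3 balance equations plus normalization, the linear system A*pi = b is:
  [-9/10, 1/10, 1/10, 1/5] . pi = 0
  [1/2, -1/2, 2/5, 3/10] . pi = 0
  [1/5, 1/5, -4/5, 3/10] . pi = 0
  [1, 1, 1, 1] . pi = 1

Solving yields:
  pi_s_1 = 11/90
  pi_s_2 = 13/30
  pi_s_3 = 2/9
  pi_s_4 = 2/9

Verification (pi * P):
  11/90*1/10 + 13/30*1/10 + 2/9*1/10 + 2/9*1/5 = 11/90 = pi_s_1  (ok)
  11/90*1/2 + 13/30*1/2 + 2/9*2/5 + 2/9*3/10 = 13/30 = pi_s_2  (ok)
  11/90*1/5 + 13/30*1/5 + 2/9*1/5 + 2/9*3/10 = 2/9 = pi_s_3  (ok)
  11/90*1/5 + 13/30*1/5 + 2/9*3/10 + 2/9*1/5 = 2/9 = pi_s_4  (ok)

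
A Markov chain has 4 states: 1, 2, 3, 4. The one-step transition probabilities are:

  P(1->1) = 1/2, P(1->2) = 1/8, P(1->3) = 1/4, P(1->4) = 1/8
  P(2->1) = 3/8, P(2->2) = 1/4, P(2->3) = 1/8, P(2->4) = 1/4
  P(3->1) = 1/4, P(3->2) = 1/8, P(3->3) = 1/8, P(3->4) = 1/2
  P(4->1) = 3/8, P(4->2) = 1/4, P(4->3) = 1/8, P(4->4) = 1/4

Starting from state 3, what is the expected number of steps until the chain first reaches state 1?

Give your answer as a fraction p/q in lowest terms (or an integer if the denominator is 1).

Answer: 72/23

Derivation:
Let h_i = expected steps to first reach 1 from state i.
Boundary: h_1 = 0.
First-step equations for the other states:
  h_2 = 1 + 3/8*h_1 + 1/4*h_2 + 1/8*h_3 + 1/4*h_4
  h_3 = 1 + 1/4*h_1 + 1/8*h_2 + 1/8*h_3 + 1/2*h_4
  h_4 = 1 + 3/8*h_1 + 1/4*h_2 + 1/8*h_3 + 1/4*h_4

Substituting h_1 = 0 and rearranging gives the linear system (I - Q) h = 1:
  [3/4, -1/8, -1/4] . (h_2, h_3, h_4) = 1
  [-1/8, 7/8, -1/2] . (h_2, h_3, h_4) = 1
  [-1/4, -1/8, 3/4] . (h_2, h_3, h_4) = 1

Solving yields:
  h_2 = 64/23
  h_3 = 72/23
  h_4 = 64/23

Starting state is 3, so the expected hitting time is h_3 = 72/23.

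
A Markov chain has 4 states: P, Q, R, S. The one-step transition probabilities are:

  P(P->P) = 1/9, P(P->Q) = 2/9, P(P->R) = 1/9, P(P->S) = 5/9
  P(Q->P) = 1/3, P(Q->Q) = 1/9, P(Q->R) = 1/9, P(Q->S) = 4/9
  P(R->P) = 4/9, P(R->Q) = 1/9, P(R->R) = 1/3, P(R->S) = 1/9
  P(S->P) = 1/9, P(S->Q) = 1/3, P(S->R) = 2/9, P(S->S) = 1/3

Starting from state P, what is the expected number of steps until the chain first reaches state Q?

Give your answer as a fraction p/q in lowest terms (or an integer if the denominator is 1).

Let h_i = expected steps to first reach Q from state i.
Boundary: h_Q = 0.
First-step equations for the other states:
  h_P = 1 + 1/9*h_P + 2/9*h_Q + 1/9*h_R + 5/9*h_S
  h_R = 1 + 4/9*h_P + 1/9*h_Q + 1/3*h_R + 1/9*h_S
  h_S = 1 + 1/9*h_P + 1/3*h_Q + 2/9*h_R + 1/3*h_S

Substituting h_Q = 0 and rearranging gives the linear system (I - Q) h = 1:
  [8/9, -1/9, -5/9] . (h_P, h_R, h_S) = 1
  [-4/9, 2/3, -1/9] . (h_P, h_R, h_S) = 1
  [-1/9, -2/9, 2/3] . (h_P, h_R, h_S) = 1

Solving yields:
  h_P = 243/59
  h_R = 288/59
  h_S = 225/59

Starting state is P, so the expected hitting time is h_P = 243/59.

Answer: 243/59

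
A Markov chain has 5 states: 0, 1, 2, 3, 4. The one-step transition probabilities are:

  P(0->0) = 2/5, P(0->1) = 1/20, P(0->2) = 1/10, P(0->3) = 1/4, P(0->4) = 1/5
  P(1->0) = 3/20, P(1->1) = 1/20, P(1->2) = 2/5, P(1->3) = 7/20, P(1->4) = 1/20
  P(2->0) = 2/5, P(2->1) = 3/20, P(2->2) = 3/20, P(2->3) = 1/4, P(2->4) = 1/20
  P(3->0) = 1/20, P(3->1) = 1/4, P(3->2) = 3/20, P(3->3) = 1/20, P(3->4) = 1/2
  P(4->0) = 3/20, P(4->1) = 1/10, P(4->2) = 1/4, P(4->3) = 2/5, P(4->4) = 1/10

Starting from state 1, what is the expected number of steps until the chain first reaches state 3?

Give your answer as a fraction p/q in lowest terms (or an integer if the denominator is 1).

Answer: 77400/23429

Derivation:
Let h_i = expected steps to first reach 3 from state i.
Boundary: h_3 = 0.
First-step equations for the other states:
  h_0 = 1 + 2/5*h_0 + 1/20*h_1 + 1/10*h_2 + 1/4*h_3 + 1/5*h_4
  h_1 = 1 + 3/20*h_0 + 1/20*h_1 + 2/5*h_2 + 7/20*h_3 + 1/20*h_4
  h_2 = 1 + 2/5*h_0 + 3/20*h_1 + 3/20*h_2 + 1/4*h_3 + 1/20*h_4
  h_4 = 1 + 3/20*h_0 + 1/10*h_1 + 1/4*h_2 + 2/5*h_3 + 1/10*h_4

Substituting h_3 = 0 and rearranging gives the linear system (I - Q) h = 1:
  [3/5, -1/20, -1/10, -1/5] . (h_0, h_1, h_2, h_4) = 1
  [-3/20, 19/20, -2/5, -1/20] . (h_0, h_1, h_2, h_4) = 1
  [-2/5, -3/20, 17/20, -1/20] . (h_0, h_1, h_2, h_4) = 1
  [-3/20, -1/10, -1/4, 9/10] . (h_0, h_1, h_2, h_4) = 1

Solving yields:
  h_0 = 83690/23429
  h_1 = 77400/23429
  h_2 = 84850/23429
  h_4 = 72150/23429

Starting state is 1, so the expected hitting time is h_1 = 77400/23429.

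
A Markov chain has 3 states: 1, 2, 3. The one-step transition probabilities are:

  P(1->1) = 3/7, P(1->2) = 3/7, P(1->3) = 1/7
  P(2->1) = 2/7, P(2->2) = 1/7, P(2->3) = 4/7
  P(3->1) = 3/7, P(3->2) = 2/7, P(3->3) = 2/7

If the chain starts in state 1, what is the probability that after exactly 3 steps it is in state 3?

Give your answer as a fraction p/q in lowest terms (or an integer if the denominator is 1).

Answer: 108/343

Derivation:
Computing P^3 by repeated multiplication:
P^1 =
  1: [3/7, 3/7, 1/7]
  2: [2/7, 1/7, 4/7]
  3: [3/7, 2/7, 2/7]
P^2 =
  1: [18/49, 2/7, 17/49]
  2: [20/49, 15/49, 2/7]
  3: [19/49, 15/49, 15/49]
P^3 =
  1: [19/49, 102/343, 108/343]
  2: [132/343, 103/343, 108/343]
  3: [132/343, 102/343, 109/343]

(P^3)[1 -> 3] = 108/343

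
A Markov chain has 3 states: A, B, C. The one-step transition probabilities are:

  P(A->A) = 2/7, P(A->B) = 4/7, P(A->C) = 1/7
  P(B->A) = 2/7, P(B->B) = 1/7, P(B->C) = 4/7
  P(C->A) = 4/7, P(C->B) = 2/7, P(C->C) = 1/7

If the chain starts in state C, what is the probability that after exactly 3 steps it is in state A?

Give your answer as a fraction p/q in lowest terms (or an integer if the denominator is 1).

Answer: 124/343

Derivation:
Computing P^3 by repeated multiplication:
P^1 =
  A: [2/7, 4/7, 1/7]
  B: [2/7, 1/7, 4/7]
  C: [4/7, 2/7, 1/7]
P^2 =
  A: [16/49, 2/7, 19/49]
  B: [22/49, 17/49, 10/49]
  C: [16/49, 20/49, 13/49]
P^3 =
  A: [136/343, 116/343, 13/49]
  B: [118/343, 125/343, 100/343]
  C: [124/343, 110/343, 109/343]

(P^3)[C -> A] = 124/343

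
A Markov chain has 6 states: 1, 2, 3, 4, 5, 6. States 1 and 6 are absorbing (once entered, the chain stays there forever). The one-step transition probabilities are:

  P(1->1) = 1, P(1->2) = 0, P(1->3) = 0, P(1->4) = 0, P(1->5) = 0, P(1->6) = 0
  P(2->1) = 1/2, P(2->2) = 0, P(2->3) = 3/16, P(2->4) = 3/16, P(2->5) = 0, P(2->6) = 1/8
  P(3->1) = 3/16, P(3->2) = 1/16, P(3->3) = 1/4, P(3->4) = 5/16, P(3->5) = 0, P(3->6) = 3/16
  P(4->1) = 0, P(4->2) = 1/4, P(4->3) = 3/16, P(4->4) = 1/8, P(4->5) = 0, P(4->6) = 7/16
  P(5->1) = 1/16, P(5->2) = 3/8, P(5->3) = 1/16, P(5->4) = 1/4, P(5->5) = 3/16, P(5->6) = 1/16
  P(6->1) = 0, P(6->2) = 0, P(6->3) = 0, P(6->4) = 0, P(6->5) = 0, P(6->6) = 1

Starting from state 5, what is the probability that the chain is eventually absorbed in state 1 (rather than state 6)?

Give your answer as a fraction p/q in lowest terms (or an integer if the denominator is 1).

Let a_i = P(absorbed in 1 | start in state i).
Boundary conditions: a_1 = 1, a_6 = 0.
For each transient state i, a_i = sum_j P(i->j) * a_j:
  a_2 = 1/2*a_1 + 0*a_2 + 3/16*a_3 + 3/16*a_4 + 0*a_5 + 1/8*a_6
  a_3 = 3/16*a_1 + 1/16*a_2 + 1/4*a_3 + 5/16*a_4 + 0*a_5 + 3/16*a_6
  a_4 = 0*a_1 + 1/4*a_2 + 3/16*a_3 + 1/8*a_4 + 0*a_5 + 7/16*a_6
  a_5 = 1/16*a_1 + 3/8*a_2 + 1/16*a_3 + 1/4*a_4 + 3/16*a_5 + 1/16*a_6

Substituting a_1 = 1 and a_6 = 0, rearrange to (I - Q) a = r where r[i] = P(i -> 1):
  [1, -3/16, -3/16, 0] . (a_2, a_3, a_4, a_5) = 1/2
  [-1/16, 3/4, -5/16, 0] . (a_2, a_3, a_4, a_5) = 3/16
  [-1/4, -3/16, 7/8, 0] . (a_2, a_3, a_4, a_5) = 0
  [-3/8, -1/16, -1/4, 13/16] . (a_2, a_3, a_4, a_5) = 1/16

Solving yields:
  a_2 = 27/43
  a_3 = 908/2193
  a_4 = 196/731
  a_5 = 1055/2193

Starting state is 5, so the absorption probability is a_5 = 1055/2193.

Answer: 1055/2193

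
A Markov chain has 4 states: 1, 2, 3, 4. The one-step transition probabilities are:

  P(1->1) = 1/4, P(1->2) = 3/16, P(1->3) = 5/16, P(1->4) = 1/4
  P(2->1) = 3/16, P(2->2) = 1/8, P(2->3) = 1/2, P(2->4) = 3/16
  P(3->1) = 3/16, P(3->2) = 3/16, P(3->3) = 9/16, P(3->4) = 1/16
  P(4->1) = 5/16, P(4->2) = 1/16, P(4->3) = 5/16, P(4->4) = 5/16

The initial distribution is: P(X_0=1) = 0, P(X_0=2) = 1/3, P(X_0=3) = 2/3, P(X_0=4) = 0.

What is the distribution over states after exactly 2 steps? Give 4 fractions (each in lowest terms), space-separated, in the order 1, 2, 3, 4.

Answer: 163/768 21/128 23/48 37/256

Derivation:
Propagating the distribution step by step (d_{t+1} = d_t * P):
d_0 = (1=0, 2=1/3, 3=2/3, 4=0)
  d_1[1] = 0*1/4 + 1/3*3/16 + 2/3*3/16 + 0*5/16 = 3/16
  d_1[2] = 0*3/16 + 1/3*1/8 + 2/3*3/16 + 0*1/16 = 1/6
  d_1[3] = 0*5/16 + 1/3*1/2 + 2/3*9/16 + 0*5/16 = 13/24
  d_1[4] = 0*1/4 + 1/3*3/16 + 2/3*1/16 + 0*5/16 = 5/48
d_1 = (1=3/16, 2=1/6, 3=13/24, 4=5/48)
  d_2[1] = 3/16*1/4 + 1/6*3/16 + 13/24*3/16 + 5/48*5/16 = 163/768
  d_2[2] = 3/16*3/16 + 1/6*1/8 + 13/24*3/16 + 5/48*1/16 = 21/128
  d_2[3] = 3/16*5/16 + 1/6*1/2 + 13/24*9/16 + 5/48*5/16 = 23/48
  d_2[4] = 3/16*1/4 + 1/6*3/16 + 13/24*1/16 + 5/48*5/16 = 37/256
d_2 = (1=163/768, 2=21/128, 3=23/48, 4=37/256)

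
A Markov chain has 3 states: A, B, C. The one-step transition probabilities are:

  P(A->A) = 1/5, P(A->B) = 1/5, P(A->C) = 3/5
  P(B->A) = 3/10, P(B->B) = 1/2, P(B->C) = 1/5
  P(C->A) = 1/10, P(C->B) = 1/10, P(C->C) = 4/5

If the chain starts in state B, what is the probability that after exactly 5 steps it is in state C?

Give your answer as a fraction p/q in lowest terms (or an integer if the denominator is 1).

Computing P^5 by repeated multiplication:
P^1 =
  A: [1/5, 1/5, 3/5]
  B: [3/10, 1/2, 1/5]
  C: [1/10, 1/10, 4/5]
P^2 =
  A: [4/25, 1/5, 16/25]
  B: [23/100, 33/100, 11/25]
  C: [13/100, 3/20, 18/25]
P^3 =
  A: [39/250, 49/250, 81/125]
  B: [189/1000, 51/200, 139/250]
  C: [143/1000, 173/1000, 171/250]
P^4 =
  A: [387/2500, 97/500, 407/625]
  B: [1699/10000, 2209/10000, 1523/2500]
  C: [1489/10000, 367/2000, 1669/2500]
P^5 =
  A: [3857/25000, 4827/25000, 4079/6250]
  B: [16117/100000, 4107/20000, 15837/25000]
  C: [15159/100000, 18829/100000, 16503/25000]

(P^5)[B -> C] = 15837/25000

Answer: 15837/25000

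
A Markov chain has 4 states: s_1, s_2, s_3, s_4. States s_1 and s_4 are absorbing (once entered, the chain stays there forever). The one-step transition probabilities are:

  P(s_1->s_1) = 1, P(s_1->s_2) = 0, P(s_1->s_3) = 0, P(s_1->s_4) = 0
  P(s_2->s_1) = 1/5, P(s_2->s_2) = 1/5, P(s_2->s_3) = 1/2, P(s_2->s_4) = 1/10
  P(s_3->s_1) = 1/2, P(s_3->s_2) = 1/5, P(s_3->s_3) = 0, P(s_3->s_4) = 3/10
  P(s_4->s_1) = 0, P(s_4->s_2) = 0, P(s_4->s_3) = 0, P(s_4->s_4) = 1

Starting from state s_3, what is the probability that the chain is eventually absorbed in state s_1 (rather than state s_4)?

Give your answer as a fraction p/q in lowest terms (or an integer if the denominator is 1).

Let a_i = P(absorbed in s_1 | start in state i).
Boundary conditions: a_s_1 = 1, a_s_4 = 0.
For each transient state i, a_i = sum_j P(i->j) * a_j:
  a_s_2 = 1/5*a_s_1 + 1/5*a_s_2 + 1/2*a_s_3 + 1/10*a_s_4
  a_s_3 = 1/2*a_s_1 + 1/5*a_s_2 + 0*a_s_3 + 3/10*a_s_4

Substituting a_s_1 = 1 and a_s_4 = 0, rearrange to (I - Q) a = r where r[i] = P(i -> s_1):
  [4/5, -1/2] . (a_s_2, a_s_3) = 1/5
  [-1/5, 1] . (a_s_2, a_s_3) = 1/2

Solving yields:
  a_s_2 = 9/14
  a_s_3 = 22/35

Starting state is s_3, so the absorption probability is a_s_3 = 22/35.

Answer: 22/35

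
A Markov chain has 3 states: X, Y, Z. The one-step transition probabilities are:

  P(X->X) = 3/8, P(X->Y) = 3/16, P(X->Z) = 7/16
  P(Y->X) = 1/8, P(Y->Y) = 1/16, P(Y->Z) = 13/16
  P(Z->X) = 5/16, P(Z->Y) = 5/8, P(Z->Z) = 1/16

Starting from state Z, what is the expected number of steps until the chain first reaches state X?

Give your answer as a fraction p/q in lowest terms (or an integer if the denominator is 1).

Let h_i = expected steps to first reach X from state i.
Boundary: h_X = 0.
First-step equations for the other states:
  h_Y = 1 + 1/8*h_X + 1/16*h_Y + 13/16*h_Z
  h_Z = 1 + 5/16*h_X + 5/8*h_Y + 1/16*h_Z

Substituting h_X = 0 and rearranging gives the linear system (I - Q) h = 1:
  [15/16, -13/16] . (h_Y, h_Z) = 1
  [-5/8, 15/16] . (h_Y, h_Z) = 1

Solving yields:
  h_Y = 448/95
  h_Z = 80/19

Starting state is Z, so the expected hitting time is h_Z = 80/19.

Answer: 80/19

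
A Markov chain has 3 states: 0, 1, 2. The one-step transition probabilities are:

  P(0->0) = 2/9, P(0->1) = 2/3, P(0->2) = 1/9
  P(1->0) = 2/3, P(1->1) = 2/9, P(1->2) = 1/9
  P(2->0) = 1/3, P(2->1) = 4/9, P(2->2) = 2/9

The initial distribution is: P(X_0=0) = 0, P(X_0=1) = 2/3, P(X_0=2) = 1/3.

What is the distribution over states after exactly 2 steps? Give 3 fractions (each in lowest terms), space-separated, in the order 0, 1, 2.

Propagating the distribution step by step (d_{t+1} = d_t * P):
d_0 = (0=0, 1=2/3, 2=1/3)
  d_1[0] = 0*2/9 + 2/3*2/3 + 1/3*1/3 = 5/9
  d_1[1] = 0*2/3 + 2/3*2/9 + 1/3*4/9 = 8/27
  d_1[2] = 0*1/9 + 2/3*1/9 + 1/3*2/9 = 4/27
d_1 = (0=5/9, 1=8/27, 2=4/27)
  d_2[0] = 5/9*2/9 + 8/27*2/3 + 4/27*1/3 = 10/27
  d_2[1] = 5/9*2/3 + 8/27*2/9 + 4/27*4/9 = 122/243
  d_2[2] = 5/9*1/9 + 8/27*1/9 + 4/27*2/9 = 31/243
d_2 = (0=10/27, 1=122/243, 2=31/243)

Answer: 10/27 122/243 31/243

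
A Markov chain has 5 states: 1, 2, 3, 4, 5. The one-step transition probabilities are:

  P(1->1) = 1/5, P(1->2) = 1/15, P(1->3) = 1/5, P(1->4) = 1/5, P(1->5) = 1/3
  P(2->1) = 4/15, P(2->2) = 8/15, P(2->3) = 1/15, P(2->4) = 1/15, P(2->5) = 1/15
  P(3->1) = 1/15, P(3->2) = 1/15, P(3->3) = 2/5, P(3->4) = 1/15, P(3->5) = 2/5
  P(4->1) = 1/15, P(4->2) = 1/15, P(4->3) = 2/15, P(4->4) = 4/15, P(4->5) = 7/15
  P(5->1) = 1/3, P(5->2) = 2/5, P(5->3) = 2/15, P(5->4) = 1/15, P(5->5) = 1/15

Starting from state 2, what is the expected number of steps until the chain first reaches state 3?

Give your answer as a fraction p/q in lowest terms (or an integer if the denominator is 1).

Answer: 21825/2588

Derivation:
Let h_i = expected steps to first reach 3 from state i.
Boundary: h_3 = 0.
First-step equations for the other states:
  h_1 = 1 + 1/5*h_1 + 1/15*h_2 + 1/5*h_3 + 1/5*h_4 + 1/3*h_5
  h_2 = 1 + 4/15*h_1 + 8/15*h_2 + 1/15*h_3 + 1/15*h_4 + 1/15*h_5
  h_4 = 1 + 1/15*h_1 + 1/15*h_2 + 2/15*h_3 + 4/15*h_4 + 7/15*h_5
  h_5 = 1 + 1/3*h_1 + 2/5*h_2 + 2/15*h_3 + 1/15*h_4 + 1/15*h_5

Substituting h_3 = 0 and rearranging gives the linear system (I - Q) h = 1:
  [4/5, -1/15, -1/5, -1/3] . (h_1, h_2, h_4, h_5) = 1
  [-4/15, 7/15, -1/15, -1/15] . (h_1, h_2, h_4, h_5) = 1
  [-1/15, -1/15, 11/15, -7/15] . (h_1, h_2, h_4, h_5) = 1
  [-1/3, -2/5, -1/15, 14/15] . (h_1, h_2, h_4, h_5) = 1

Solving yields:
  h_1 = 9225/1294
  h_2 = 21825/2588
  h_4 = 10005/1294
  h_5 = 20145/2588

Starting state is 2, so the expected hitting time is h_2 = 21825/2588.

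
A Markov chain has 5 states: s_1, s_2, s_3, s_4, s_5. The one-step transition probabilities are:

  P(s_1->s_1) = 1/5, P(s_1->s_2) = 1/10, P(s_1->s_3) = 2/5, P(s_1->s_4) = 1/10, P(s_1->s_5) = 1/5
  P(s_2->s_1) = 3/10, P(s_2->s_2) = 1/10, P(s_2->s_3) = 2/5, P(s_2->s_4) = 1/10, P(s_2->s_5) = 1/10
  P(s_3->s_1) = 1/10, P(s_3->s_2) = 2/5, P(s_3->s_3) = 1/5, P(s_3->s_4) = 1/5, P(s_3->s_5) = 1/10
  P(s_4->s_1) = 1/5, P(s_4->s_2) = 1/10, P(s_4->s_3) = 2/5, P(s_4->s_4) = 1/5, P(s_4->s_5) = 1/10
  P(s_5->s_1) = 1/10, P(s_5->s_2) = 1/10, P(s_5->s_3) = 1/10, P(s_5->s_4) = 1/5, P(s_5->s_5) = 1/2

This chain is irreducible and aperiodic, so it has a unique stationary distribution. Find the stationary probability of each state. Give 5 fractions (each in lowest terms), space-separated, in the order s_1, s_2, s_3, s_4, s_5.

Answer: 415/2433 451/2433 2077/7299 400/2433 1424/7299

Derivation:
The stationary distribution satisfies pi = pi * P, i.e.:
  pi_s_1 = 1/5*pi_s_1 + 3/10*pi_s_2 + 1/10*pi_s_3 + 1/5*pi_s_4 + 1/10*pi_s_5
  pi_s_2 = 1/10*pi_s_1 + 1/10*pi_s_2 + 2/5*pi_s_3 + 1/10*pi_s_4 + 1/10*pi_s_5
  pi_s_3 = 2/5*pi_s_1 + 2/5*pi_s_2 + 1/5*pi_s_3 + 2/5*pi_s_4 + 1/10*pi_s_5
  pi_s_4 = 1/10*pi_s_1 + 1/10*pi_s_2 + 1/5*pi_s_3 + 1/5*pi_s_4 + 1/5*pi_s_5
  pi_s_5 = 1/5*pi_s_1 + 1/10*pi_s_2 + 1/10*pi_s_3 + 1/10*pi_s_4 + 1/2*pi_s_5
with normalization: pi_s_1 + pi_s_2 + pi_s_3 + pi_s_4 + pi_s_5 = 1.

Using the first 4 balance equations plus normalization, the linear system A*pi = b is:
  [-4/5, 3/10, 1/10, 1/5, 1/10] . pi = 0
  [1/10, -9/10, 2/5, 1/10, 1/10] . pi = 0
  [2/5, 2/5, -4/5, 2/5, 1/10] . pi = 0
  [1/10, 1/10, 1/5, -4/5, 1/5] . pi = 0
  [1, 1, 1, 1, 1] . pi = 1

Solving yields:
  pi_s_1 = 415/2433
  pi_s_2 = 451/2433
  pi_s_3 = 2077/7299
  pi_s_4 = 400/2433
  pi_s_5 = 1424/7299

Verification (pi * P):
  415/2433*1/5 + 451/2433*3/10 + 2077/7299*1/10 + 400/2433*1/5 + 1424/7299*1/10 = 415/2433 = pi_s_1  (ok)
  415/2433*1/10 + 451/2433*1/10 + 2077/7299*2/5 + 400/2433*1/10 + 1424/7299*1/10 = 451/2433 = pi_s_2  (ok)
  415/2433*2/5 + 451/2433*2/5 + 2077/7299*1/5 + 400/2433*2/5 + 1424/7299*1/10 = 2077/7299 = pi_s_3  (ok)
  415/2433*1/10 + 451/2433*1/10 + 2077/7299*1/5 + 400/2433*1/5 + 1424/7299*1/5 = 400/2433 = pi_s_4  (ok)
  415/2433*1/5 + 451/2433*1/10 + 2077/7299*1/10 + 400/2433*1/10 + 1424/7299*1/2 = 1424/7299 = pi_s_5  (ok)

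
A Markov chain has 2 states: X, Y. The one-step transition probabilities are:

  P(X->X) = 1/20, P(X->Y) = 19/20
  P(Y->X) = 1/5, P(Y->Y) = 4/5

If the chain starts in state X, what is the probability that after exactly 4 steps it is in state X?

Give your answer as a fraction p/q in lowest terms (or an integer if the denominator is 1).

Answer: 27893/160000

Derivation:
Computing P^4 by repeated multiplication:
P^1 =
  X: [1/20, 19/20]
  Y: [1/5, 4/5]
P^2 =
  X: [77/400, 323/400]
  Y: [17/100, 83/100]
P^3 =
  X: [1369/8000, 6631/8000]
  Y: [349/2000, 1651/2000]
P^4 =
  X: [27893/160000, 132107/160000]
  Y: [6953/40000, 33047/40000]

(P^4)[X -> X] = 27893/160000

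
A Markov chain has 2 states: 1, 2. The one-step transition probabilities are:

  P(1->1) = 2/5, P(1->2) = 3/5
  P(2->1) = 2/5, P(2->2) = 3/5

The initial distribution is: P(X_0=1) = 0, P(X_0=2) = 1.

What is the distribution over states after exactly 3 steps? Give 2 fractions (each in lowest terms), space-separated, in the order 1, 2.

Propagating the distribution step by step (d_{t+1} = d_t * P):
d_0 = (1=0, 2=1)
  d_1[1] = 0*2/5 + 1*2/5 = 2/5
  d_1[2] = 0*3/5 + 1*3/5 = 3/5
d_1 = (1=2/5, 2=3/5)
  d_2[1] = 2/5*2/5 + 3/5*2/5 = 2/5
  d_2[2] = 2/5*3/5 + 3/5*3/5 = 3/5
d_2 = (1=2/5, 2=3/5)
  d_3[1] = 2/5*2/5 + 3/5*2/5 = 2/5
  d_3[2] = 2/5*3/5 + 3/5*3/5 = 3/5
d_3 = (1=2/5, 2=3/5)

Answer: 2/5 3/5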